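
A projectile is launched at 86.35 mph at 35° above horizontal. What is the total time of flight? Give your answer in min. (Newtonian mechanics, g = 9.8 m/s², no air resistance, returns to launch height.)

v₀ = 86.35 mph × 0.44704 = 38.6019 m/s
T = 2 × v₀ × sin(θ) / g = 2 × 38.6019 × sin(35°) / 9.8 = 2 × 38.6019 × 0.573576 / 9.8 = 4.5186 s
T = 4.5186 s / 60.0 = 0.07531 min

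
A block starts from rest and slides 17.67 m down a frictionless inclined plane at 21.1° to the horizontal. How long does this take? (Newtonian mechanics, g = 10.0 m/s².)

a = g sin(θ) = 10.0 × sin(21.1°) = 3.6 m/s²
t = √(2d/a) = √(2 × 17.67 / 3.6) = 3.13 s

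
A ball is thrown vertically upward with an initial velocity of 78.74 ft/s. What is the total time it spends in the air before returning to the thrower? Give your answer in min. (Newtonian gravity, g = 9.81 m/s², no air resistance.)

v₀ = 78.74 ft/s × 0.3048 = 24.0 m/s
t_total = 2 × v₀ / g = 2 × 24.0 / 9.81 = 4.89297 s
t_total = 4.89297 s / 60.0 = 0.08155 min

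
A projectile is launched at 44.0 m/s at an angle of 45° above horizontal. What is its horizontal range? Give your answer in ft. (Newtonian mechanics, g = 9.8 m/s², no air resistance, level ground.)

R = v₀² × sin(2θ) / g = 44.0² × sin(2 × 45°) / 9.8 = 1936.0 × 1.0 / 9.8 = 197.551 m
R = 197.551 m / 0.3048 = 648.1 ft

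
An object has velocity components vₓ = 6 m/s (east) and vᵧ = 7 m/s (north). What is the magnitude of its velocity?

|v| = √(vₓ² + vᵧ²) = √(6² + 7²) = √(85) = 9.22 m/s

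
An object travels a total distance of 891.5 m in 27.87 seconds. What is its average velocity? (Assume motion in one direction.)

v_avg = Δd / Δt = 891.5 / 27.87 = 31.99 m/s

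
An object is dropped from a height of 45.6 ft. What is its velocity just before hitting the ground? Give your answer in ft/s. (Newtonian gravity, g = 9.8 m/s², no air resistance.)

h = 45.6 ft × 0.3048 = 13.8989 m
v = √(2gh) = √(2 × 9.8 × 13.8989) = 16.5051 m/s
v = 16.5051 m/s / 0.3048 = 54.15 ft/s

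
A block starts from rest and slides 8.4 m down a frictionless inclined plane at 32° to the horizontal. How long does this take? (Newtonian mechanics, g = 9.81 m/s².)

a = g sin(θ) = 9.81 × sin(32°) = 5.1985 m/s²
t = √(2d/a) = √(2 × 8.4 / 5.1985) = 1.8 s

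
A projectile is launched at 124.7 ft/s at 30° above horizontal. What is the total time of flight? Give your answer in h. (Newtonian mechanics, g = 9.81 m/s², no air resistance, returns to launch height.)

v₀ = 124.7 ft/s × 0.3048 = 38.0086 m/s
T = 2 × v₀ × sin(θ) / g = 2 × 38.0086 × sin(30°) / 9.81 = 2 × 38.0086 × 0.5 / 9.81 = 3.87448 s
T = 3.87448 s / 3600.0 = 0.001076 h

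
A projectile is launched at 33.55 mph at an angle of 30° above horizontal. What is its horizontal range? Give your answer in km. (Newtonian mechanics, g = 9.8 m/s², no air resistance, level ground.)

v₀ = 33.55 mph × 0.44704 = 14.9982 m/s
R = v₀² × sin(2θ) / g = 14.9982² × sin(2 × 30°) / 9.8 = 224.946 × 0.866025 / 9.8 = 19.8785 m
R = 19.8785 m / 1000.0 = 0.01988 km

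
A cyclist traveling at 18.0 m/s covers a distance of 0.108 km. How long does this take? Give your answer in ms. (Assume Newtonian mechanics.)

d = 0.108 km × 1000.0 = 108.0 m
t = d / v = 108.0 / 18.0 = 6.0 s
t = 6.0 s / 0.001 = 6000 ms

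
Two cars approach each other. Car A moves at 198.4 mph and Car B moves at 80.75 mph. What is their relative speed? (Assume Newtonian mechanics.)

v_rel = v_A + v_B = 198.4 + 80.75 = 279.15 mph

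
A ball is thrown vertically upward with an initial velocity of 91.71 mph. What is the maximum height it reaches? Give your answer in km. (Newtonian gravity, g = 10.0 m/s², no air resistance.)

v₀ = 91.71 mph × 0.44704 = 40.998 m/s
h_max = v₀² / (2g) = 40.998² / (2 × 10.0) = 1680.84 / 20.0 = 84.042 m
h_max = 84.042 m / 1000.0 = 0.08404 km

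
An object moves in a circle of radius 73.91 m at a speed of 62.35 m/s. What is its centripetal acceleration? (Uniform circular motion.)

a_c = v²/r = 62.35²/73.91 = 3887.5225/73.91 = 52.6 m/s²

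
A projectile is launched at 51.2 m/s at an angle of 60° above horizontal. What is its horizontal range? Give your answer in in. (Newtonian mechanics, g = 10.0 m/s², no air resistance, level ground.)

R = v₀² × sin(2θ) / g = 51.2² × sin(2 × 60°) / 10.0 = 2621.44 × 0.866025 / 10.0 = 227.023 m
R = 227.023 m / 0.0254 = 8938 in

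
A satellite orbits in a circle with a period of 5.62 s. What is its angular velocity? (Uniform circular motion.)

ω = 2π/T = 2π/5.62 = 1.118 rad/s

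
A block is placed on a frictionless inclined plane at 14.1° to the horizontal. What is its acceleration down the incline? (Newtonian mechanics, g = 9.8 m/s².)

a = g sin(θ) = 9.8 × sin(14.1°) = 9.8 × 0.2436 = 2.39 m/s²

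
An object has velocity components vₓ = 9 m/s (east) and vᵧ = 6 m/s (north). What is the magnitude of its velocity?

|v| = √(vₓ² + vᵧ²) = √(9² + 6²) = √(117) = 10.82 m/s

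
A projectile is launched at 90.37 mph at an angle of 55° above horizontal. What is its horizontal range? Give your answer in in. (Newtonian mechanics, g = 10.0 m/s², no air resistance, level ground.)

v₀ = 90.37 mph × 0.44704 = 40.399 m/s
R = v₀² × sin(2θ) / g = 40.399² × sin(2 × 55°) / 10.0 = 1632.08 × 0.939693 / 10.0 = 153.365 m
R = 153.365 m / 0.0254 = 6038 in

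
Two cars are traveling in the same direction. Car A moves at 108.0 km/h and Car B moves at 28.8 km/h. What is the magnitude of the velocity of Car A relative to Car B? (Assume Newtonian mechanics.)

v_rel = |v_A - v_B| = |108.0 - 28.8| = 79.2 km/h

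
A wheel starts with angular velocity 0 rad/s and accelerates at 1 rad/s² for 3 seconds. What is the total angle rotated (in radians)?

θ = ω₀t + ½αt² = 0×3 + ½×1×3² = 4.5 rad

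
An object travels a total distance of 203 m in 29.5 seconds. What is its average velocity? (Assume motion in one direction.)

v_avg = Δd / Δt = 203 / 29.5 = 6.88 m/s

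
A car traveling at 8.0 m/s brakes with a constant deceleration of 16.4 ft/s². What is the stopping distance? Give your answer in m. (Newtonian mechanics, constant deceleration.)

a = 16.4 ft/s² × 0.3048 = 4.99872 m/s²
d = v₀² / (2a) = 8.0² / (2 × 4.99872) = 64.0 / 9.99744 = 6.402 m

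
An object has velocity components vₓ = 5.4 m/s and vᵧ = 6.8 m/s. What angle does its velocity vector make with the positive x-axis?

θ = arctan(vᵧ/vₓ) = arctan(6.8/5.4) = 51.55°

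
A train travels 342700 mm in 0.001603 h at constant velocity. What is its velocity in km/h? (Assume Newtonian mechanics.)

d = 342700 mm × 0.001 = 342.7 m
t = 0.001603 h × 3600.0 = 5.7708 s
v = d / t = 342.7 / 5.7708 = 59.3852 m/s
v = 59.3852 m/s / 0.2777777777777778 = 213.8 km/h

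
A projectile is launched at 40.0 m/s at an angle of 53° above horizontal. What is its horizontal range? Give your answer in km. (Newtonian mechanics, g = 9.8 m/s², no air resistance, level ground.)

R = v₀² × sin(2θ) / g = 40.0² × sin(2 × 53°) / 9.8 = 1600.0 × 0.961262 / 9.8 = 156.941 m
R = 156.941 m / 1000.0 = 0.1569 km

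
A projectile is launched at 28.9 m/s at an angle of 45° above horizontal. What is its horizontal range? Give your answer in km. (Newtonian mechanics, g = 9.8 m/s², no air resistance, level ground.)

R = v₀² × sin(2θ) / g = 28.9² × sin(2 × 45°) / 9.8 = 835.21 × 1.0 / 9.8 = 85.2255 m
R = 85.2255 m / 1000.0 = 0.08523 km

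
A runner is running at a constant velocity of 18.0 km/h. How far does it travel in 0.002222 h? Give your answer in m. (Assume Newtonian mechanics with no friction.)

v = 18.0 km/h × 0.2777777777777778 = 5.0 m/s
t = 0.002222 h × 3600.0 = 7.9992 s
d = v × t = 5.0 × 7.9992 = 40.0 m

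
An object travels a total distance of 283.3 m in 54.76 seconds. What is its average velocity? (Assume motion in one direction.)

v_avg = Δd / Δt = 283.3 / 54.76 = 5.17 m/s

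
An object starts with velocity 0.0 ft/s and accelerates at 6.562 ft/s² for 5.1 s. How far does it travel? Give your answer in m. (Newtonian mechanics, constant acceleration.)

v₀ = 0.0 ft/s × 0.3048 = 0.0 m/s
a = 6.562 ft/s² × 0.3048 = 2.0001 m/s²
d = v₀ × t + ½ × a × t² = 0.0 × 5.1 + 0.5 × 2.0001 × 5.1² = 26.01 m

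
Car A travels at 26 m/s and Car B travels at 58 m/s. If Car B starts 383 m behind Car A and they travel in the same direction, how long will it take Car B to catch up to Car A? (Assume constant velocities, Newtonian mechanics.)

Relative speed: v_rel = 58 - 26 = 32 m/s
Time to catch: t = d₀/v_rel = 383/32 = 11.97 s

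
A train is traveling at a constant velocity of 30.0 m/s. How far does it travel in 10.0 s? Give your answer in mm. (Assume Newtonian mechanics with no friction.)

d = v × t = 30.0 × 10.0 = 300.0 m
d = 300.0 m / 0.001 = 300000 mm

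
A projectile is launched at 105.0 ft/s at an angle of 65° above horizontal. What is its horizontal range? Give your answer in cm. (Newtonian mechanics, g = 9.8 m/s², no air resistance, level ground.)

v₀ = 105.0 ft/s × 0.3048 = 32.004 m/s
R = v₀² × sin(2θ) / g = 32.004² × sin(2 × 65°) / 9.8 = 1024.26 × 0.766044 / 9.8 = 80.0641 m
R = 80.0641 m / 0.01 = 8006 cm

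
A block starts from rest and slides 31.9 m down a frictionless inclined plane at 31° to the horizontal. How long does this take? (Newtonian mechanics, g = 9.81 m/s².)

a = g sin(θ) = 9.81 × sin(31°) = 5.0525 m/s²
t = √(2d/a) = √(2 × 31.9 / 5.0525) = 3.55 s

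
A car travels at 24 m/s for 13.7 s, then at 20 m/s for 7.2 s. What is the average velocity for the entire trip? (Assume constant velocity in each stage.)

d₁ = v₁t₁ = 24 × 13.7 = 328.8 m
d₂ = v₂t₂ = 20 × 7.2 = 144.0 m
d_total = 472.8 m, t_total = 20.9 s
v_avg = d_total/t_total = 472.8/20.9 = 22.62 m/s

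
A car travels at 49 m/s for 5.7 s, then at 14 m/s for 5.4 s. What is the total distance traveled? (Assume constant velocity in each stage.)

d₁ = v₁t₁ = 49 × 5.7 = 279.3 m
d₂ = v₂t₂ = 14 × 5.4 = 75.6 m
d_total = 279.3 + 75.6 = 354.9 m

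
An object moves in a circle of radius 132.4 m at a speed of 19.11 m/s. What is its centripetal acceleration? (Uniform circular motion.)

a_c = v²/r = 19.11²/132.4 = 365.1921/132.4 = 2.76 m/s²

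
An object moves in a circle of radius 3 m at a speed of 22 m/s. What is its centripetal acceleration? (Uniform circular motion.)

a_c = v²/r = 22²/3 = 484/3 = 161.33 m/s²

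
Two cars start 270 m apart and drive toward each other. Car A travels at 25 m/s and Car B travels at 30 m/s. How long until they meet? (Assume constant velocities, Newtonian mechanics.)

Combined speed: v_combined = 25 + 30 = 55 m/s
Time to meet: t = d/v_combined = 270/55 = 4.91 s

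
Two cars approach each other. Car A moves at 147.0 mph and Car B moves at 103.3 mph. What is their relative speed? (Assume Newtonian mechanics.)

v_rel = v_A + v_B = 147.0 + 103.3 = 250.3 mph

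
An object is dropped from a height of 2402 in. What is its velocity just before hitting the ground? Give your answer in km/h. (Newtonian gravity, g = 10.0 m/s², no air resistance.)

h = 2402 in × 0.0254 = 61.0108 m
v = √(2gh) = √(2 × 10.0 × 61.0108) = 34.9316 m/s
v = 34.9316 m/s / 0.2777777777777778 = 125.8 km/h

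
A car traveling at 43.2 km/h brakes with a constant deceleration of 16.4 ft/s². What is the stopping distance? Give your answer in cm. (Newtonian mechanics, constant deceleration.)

v₀ = 43.2 km/h × 0.2777777777777778 = 12.0 m/s
a = 16.4 ft/s² × 0.3048 = 4.99872 m/s²
d = v₀² / (2a) = 12.0² / (2 × 4.99872) = 144.0 / 9.99744 = 14.4037 m
d = 14.4037 m / 0.01 = 1440 cm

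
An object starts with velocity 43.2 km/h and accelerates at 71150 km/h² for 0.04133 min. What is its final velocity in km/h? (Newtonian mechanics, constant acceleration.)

v₀ = 43.2 km/h × 0.2777777777777778 = 12.0 m/s
a = 71150 km/h² × 7.716049382716049e-05 = 5.48997 m/s²
t = 0.04133 min × 60.0 = 2.4798 s
v = v₀ + a × t = 12.0 + 5.48997 × 2.4798 = 25.614 m/s
v = 25.614 m/s / 0.2777777777777778 = 92.21 km/h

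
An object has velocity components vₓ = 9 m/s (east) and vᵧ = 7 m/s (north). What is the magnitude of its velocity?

|v| = √(vₓ² + vᵧ²) = √(9² + 7²) = √(130) = 11.4 m/s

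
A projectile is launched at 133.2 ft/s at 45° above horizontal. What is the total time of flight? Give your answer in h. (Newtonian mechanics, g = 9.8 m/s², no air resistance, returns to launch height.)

v₀ = 133.2 ft/s × 0.3048 = 40.5994 m/s
T = 2 × v₀ × sin(θ) / g = 2 × 40.5994 × sin(45°) / 9.8 = 2 × 40.5994 × 0.707107 / 9.8 = 5.8588 s
T = 5.8588 s / 3600.0 = 0.001627 h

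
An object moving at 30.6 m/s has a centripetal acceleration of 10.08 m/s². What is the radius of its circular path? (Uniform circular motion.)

r = v²/a_c = 30.6²/10.08 = 92.89 m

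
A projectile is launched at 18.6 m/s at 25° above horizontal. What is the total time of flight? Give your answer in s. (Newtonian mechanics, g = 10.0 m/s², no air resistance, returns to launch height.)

T = 2 × v₀ × sin(θ) / g = 2 × 18.6 × sin(25°) / 10.0 = 2 × 18.6 × 0.422618 / 10.0 = 1.572 s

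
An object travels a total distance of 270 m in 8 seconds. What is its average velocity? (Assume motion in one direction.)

v_avg = Δd / Δt = 270 / 8 = 33.75 m/s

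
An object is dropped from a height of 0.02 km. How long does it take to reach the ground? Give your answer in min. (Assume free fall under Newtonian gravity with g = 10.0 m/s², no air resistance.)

h = 0.02 km × 1000.0 = 20.0 m
t = √(2h/g) = √(2 × 20.0 / 10.0) = 2.0 s
t = 2.0 s / 60.0 = 0.03333 min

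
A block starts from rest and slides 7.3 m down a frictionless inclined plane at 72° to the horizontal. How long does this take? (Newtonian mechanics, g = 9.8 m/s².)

a = g sin(θ) = 9.8 × sin(72°) = 9.3204 m/s²
t = √(2d/a) = √(2 × 7.3 / 9.3204) = 1.25 s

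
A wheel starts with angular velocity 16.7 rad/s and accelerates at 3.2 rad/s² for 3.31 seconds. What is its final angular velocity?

ω = ω₀ + αt = 16.7 + 3.2 × 3.31 = 27.29 rad/s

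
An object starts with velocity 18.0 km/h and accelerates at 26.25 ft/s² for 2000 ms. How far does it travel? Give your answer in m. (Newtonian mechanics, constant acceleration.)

v₀ = 18.0 km/h × 0.2777777777777778 = 5.0 m/s
a = 26.25 ft/s² × 0.3048 = 8.001 m/s²
t = 2000 ms × 0.001 = 2.0 s
d = v₀ × t + ½ × a × t² = 5.0 × 2.0 + 0.5 × 8.001 × 2.0² = 26.0 m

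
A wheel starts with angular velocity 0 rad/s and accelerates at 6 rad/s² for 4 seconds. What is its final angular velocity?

ω = ω₀ + αt = 0 + 6 × 4 = 24 rad/s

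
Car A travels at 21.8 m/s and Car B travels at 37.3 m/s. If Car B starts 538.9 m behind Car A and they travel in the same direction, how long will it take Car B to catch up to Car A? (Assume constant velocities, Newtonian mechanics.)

Relative speed: v_rel = 37.3 - 21.8 = 15.5 m/s
Time to catch: t = d₀/v_rel = 538.9/15.5 = 34.77 s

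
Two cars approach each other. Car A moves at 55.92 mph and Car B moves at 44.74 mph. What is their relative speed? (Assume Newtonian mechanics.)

v_rel = v_A + v_B = 55.92 + 44.74 = 100.66 mph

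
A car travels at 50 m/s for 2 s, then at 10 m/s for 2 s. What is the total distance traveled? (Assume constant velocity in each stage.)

d₁ = v₁t₁ = 50 × 2 = 100 m
d₂ = v₂t₂ = 10 × 2 = 20 m
d_total = 100 + 20 = 120 m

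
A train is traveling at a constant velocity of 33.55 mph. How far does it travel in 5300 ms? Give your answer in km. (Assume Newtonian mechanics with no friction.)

v = 33.55 mph × 0.44704 = 14.9982 m/s
t = 5300 ms × 0.001 = 5.3 s
d = v × t = 14.9982 × 5.3 = 79.4905 m
d = 79.4905 m / 1000.0 = 0.07949 km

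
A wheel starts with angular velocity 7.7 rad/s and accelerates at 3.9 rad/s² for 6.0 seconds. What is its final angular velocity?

ω = ω₀ + αt = 7.7 + 3.9 × 6.0 = 31.1 rad/s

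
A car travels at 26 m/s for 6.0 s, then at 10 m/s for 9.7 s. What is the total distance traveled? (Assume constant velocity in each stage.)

d₁ = v₁t₁ = 26 × 6.0 = 156.0 m
d₂ = v₂t₂ = 10 × 9.7 = 97.0 m
d_total = 156.0 + 97.0 = 253.0 m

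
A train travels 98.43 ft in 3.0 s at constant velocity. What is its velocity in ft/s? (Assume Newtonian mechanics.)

d = 98.43 ft × 0.3048 = 30.0015 m
v = d / t = 30.0015 / 3.0 = 10.0005 m/s
v = 10.0005 m/s / 0.3048 = 32.81 ft/s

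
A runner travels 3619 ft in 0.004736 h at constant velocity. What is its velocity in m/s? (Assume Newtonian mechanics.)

d = 3619 ft × 0.3048 = 1103.07 m
t = 0.004736 h × 3600.0 = 17.0496 s
v = d / t = 1103.07 / 17.0496 = 64.7 m/s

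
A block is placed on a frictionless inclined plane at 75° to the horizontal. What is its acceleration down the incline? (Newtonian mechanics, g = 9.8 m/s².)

a = g sin(θ) = 9.8 × sin(75°) = 9.8 × 0.9659 = 9.47 m/s²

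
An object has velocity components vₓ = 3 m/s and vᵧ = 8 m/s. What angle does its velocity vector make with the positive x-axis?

θ = arctan(vᵧ/vₓ) = arctan(8/3) = 69.44°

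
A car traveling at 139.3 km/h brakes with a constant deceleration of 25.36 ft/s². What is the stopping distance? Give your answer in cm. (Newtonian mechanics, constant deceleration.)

v₀ = 139.3 km/h × 0.2777777777777778 = 38.6944 m/s
a = 25.36 ft/s² × 0.3048 = 7.72973 m/s²
d = v₀² / (2a) = 38.6944² / (2 × 7.72973) = 1497.26 / 15.4595 = 96.8505 m
d = 96.8505 m / 0.01 = 9685 cm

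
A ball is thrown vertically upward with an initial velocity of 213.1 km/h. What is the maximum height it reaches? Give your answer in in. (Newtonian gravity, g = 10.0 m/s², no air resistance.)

v₀ = 213.1 km/h × 0.2777777777777778 = 59.1944 m/s
h_max = v₀² / (2g) = 59.1944² / (2 × 10.0) = 3503.98 / 20.0 = 175.199 m
h_max = 175.199 m / 0.0254 = 6898 in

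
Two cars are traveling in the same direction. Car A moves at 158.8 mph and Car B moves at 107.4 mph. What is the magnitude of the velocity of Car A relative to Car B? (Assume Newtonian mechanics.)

v_rel = |v_A - v_B| = |158.8 - 107.4| = 51.4 mph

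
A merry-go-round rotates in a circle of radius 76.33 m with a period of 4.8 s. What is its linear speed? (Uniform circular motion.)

v = 2πr/T = 2π×76.33/4.8 = 99.92 m/s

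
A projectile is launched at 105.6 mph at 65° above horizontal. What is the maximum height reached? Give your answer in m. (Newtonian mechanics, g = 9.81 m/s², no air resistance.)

v₀ = 105.6 mph × 0.44704 = 47.2074 m/s
H = v₀² × sin²(θ) / (2g) = 47.2074² × sin(65°)² / (2 × 9.81) = 2228.54 × 0.821394 / 19.62 = 93.3 m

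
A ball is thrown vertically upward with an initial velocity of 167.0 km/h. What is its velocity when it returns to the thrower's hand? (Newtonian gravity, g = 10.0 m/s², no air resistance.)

By conservation of energy (no air resistance), the ball returns to the throw height with the same speed as launch, but directed downward.
|v_ground| = v₀ = 167.0 km/h
v_ground = 167.0 km/h (downward)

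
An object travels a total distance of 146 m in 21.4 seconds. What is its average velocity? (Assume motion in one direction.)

v_avg = Δd / Δt = 146 / 21.4 = 6.82 m/s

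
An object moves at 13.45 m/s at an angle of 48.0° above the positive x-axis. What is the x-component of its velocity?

vₓ = v cos(θ) = 13.45 × cos(48.0°) = 9.0 m/s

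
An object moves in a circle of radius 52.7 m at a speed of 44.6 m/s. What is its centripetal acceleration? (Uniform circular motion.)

a_c = v²/r = 44.6²/52.7 = 1989.16/52.7 = 37.74 m/s²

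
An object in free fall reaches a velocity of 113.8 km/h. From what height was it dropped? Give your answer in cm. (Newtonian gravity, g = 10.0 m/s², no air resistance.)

v = 113.8 km/h × 0.2777777777777778 = 31.6111 m/s
h = v² / (2g) = 31.6111² / (2 × 10.0) = 49.9631 m
h = 49.9631 m / 0.01 = 4996 cm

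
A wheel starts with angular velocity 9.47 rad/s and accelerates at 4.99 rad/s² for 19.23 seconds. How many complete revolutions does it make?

θ = ω₀t + ½αt² = 9.47×19.23 + ½×4.99×19.23² = 1104.7413855 rad
Total revolutions = θ/(2π) = 1104.7413855/(2π) = 175.83
Complete revolutions = ⌊175.83⌋ = 175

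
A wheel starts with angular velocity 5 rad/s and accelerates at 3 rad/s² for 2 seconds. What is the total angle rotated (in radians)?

θ = ω₀t + ½αt² = 5×2 + ½×3×2² = 16.0 rad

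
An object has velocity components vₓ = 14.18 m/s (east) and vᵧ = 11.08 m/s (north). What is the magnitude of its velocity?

|v| = √(vₓ² + vᵧ²) = √(14.18² + 11.08²) = √(323.8388) = 18.0 m/s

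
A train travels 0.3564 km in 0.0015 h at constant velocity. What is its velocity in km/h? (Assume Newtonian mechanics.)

d = 0.3564 km × 1000.0 = 356.4 m
t = 0.0015 h × 3600.0 = 5.4 s
v = d / t = 356.4 / 5.4 = 66.0 m/s
v = 66.0 m/s / 0.2777777777777778 = 237.6 km/h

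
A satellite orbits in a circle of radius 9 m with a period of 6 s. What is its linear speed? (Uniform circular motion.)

v = 2πr/T = 2π×9/6 = 9.42 m/s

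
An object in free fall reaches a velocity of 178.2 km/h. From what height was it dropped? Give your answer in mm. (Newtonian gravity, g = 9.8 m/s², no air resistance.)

v = 178.2 km/h × 0.2777777777777778 = 49.5 m/s
h = v² / (2g) = 49.5² / (2 × 9.8) = 125.013 m
h = 125.013 m / 0.001 = 125000 mm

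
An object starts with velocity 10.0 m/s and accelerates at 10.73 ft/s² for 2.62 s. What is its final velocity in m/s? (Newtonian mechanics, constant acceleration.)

a = 10.73 ft/s² × 0.3048 = 3.2705 m/s²
v = v₀ + a × t = 10.0 + 3.2705 × 2.62 = 18.57 m/s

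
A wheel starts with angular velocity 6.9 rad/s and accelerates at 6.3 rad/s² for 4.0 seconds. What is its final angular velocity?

ω = ω₀ + αt = 6.9 + 6.3 × 4.0 = 32.1 rad/s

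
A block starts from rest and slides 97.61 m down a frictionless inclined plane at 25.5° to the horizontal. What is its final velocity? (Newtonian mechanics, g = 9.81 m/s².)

a = g sin(θ) = 9.81 × sin(25.5°) = 4.2233 m/s²
v = √(2ad) = √(2 × 4.2233 × 97.61) = 28.71 m/s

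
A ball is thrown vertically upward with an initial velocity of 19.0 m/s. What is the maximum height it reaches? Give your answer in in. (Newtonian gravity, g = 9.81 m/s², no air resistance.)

h_max = v₀² / (2g) = 19.0² / (2 × 9.81) = 361.0 / 19.62 = 18.3996 m
h_max = 18.3996 m / 0.0254 = 724.4 in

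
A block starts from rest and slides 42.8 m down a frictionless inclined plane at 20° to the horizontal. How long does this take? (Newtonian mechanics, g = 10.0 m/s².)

a = g sin(θ) = 10.0 × sin(20°) = 3.4202 m/s²
t = √(2d/a) = √(2 × 42.8 / 3.4202) = 5.0 s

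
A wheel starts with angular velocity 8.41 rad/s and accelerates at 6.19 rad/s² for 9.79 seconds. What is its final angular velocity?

ω = ω₀ + αt = 8.41 + 6.19 × 9.79 = 69.01 rad/s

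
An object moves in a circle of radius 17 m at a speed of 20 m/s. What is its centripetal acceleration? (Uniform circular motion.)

a_c = v²/r = 20²/17 = 400/17 = 23.53 m/s²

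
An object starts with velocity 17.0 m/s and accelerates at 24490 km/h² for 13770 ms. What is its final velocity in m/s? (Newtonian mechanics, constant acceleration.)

a = 24490 km/h² × 7.716049382716049e-05 = 1.88966 m/s²
t = 13770 ms × 0.001 = 13.77 s
v = v₀ + a × t = 17.0 + 1.88966 × 13.77 = 43.02 m/s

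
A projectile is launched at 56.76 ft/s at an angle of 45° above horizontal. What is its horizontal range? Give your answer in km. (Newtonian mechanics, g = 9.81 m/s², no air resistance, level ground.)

v₀ = 56.76 ft/s × 0.3048 = 17.3004 m/s
R = v₀² × sin(2θ) / g = 17.3004² × sin(2 × 45°) / 9.81 = 299.304 × 1.0 / 9.81 = 30.5101 m
R = 30.5101 m / 1000.0 = 0.03051 km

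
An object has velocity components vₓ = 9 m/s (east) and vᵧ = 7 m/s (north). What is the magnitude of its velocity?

|v| = √(vₓ² + vᵧ²) = √(9² + 7²) = √(130) = 11.4 m/s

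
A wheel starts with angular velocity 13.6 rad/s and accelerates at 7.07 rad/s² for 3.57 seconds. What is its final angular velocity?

ω = ω₀ + αt = 13.6 + 7.07 × 3.57 = 38.84 rad/s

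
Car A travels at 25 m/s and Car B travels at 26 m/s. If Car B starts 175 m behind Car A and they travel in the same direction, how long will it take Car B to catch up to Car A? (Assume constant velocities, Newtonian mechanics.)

Relative speed: v_rel = 26 - 25 = 1 m/s
Time to catch: t = d₀/v_rel = 175/1 = 175.0 s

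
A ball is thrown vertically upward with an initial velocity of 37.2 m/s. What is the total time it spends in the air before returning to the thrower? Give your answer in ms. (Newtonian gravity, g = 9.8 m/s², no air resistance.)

t_total = 2 × v₀ / g = 2 × 37.2 / 9.8 = 7.59184 s
t_total = 7.59184 s / 0.001 = 7592 ms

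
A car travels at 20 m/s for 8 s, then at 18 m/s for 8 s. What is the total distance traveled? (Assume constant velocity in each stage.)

d₁ = v₁t₁ = 20 × 8 = 160 m
d₂ = v₂t₂ = 18 × 8 = 144 m
d_total = 160 + 144 = 304 m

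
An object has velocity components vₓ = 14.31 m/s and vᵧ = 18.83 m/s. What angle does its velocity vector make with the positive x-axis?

θ = arctan(vᵧ/vₓ) = arctan(18.83/14.31) = 52.77°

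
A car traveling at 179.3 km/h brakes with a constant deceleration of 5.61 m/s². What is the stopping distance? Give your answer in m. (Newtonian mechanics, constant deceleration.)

v₀ = 179.3 km/h × 0.2777777777777778 = 49.8056 m/s
d = v₀² / (2a) = 49.8056² / (2 × 5.61) = 2480.6 / 11.22 = 221.1 m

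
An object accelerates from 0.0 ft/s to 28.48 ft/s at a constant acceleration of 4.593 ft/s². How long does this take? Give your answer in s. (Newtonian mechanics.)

v₀ = 0.0 ft/s × 0.3048 = 0.0 m/s
v = 28.48 ft/s × 0.3048 = 8.6807 m/s
a = 4.593 ft/s² × 0.3048 = 1.39995 m/s²
t = (v - v₀) / a = (8.6807 - 0.0) / 1.39995 = 6.201 s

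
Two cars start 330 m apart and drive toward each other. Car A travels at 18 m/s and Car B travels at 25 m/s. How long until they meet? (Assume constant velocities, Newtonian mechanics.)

Combined speed: v_combined = 18 + 25 = 43 m/s
Time to meet: t = d/v_combined = 330/43 = 7.67 s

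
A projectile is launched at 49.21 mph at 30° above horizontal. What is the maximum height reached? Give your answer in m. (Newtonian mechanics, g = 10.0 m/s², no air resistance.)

v₀ = 49.21 mph × 0.44704 = 21.9988 m/s
H = v₀² × sin²(θ) / (2g) = 21.9988² × sin(30°)² / (2 × 10.0) = 483.947 × 0.25 / 20.0 = 6.049 m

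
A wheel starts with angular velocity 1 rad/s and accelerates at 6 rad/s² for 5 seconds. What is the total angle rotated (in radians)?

θ = ω₀t + ½αt² = 1×5 + ½×6×5² = 80.0 rad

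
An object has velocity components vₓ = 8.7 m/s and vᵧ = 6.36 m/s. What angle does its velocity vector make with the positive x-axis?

θ = arctan(vᵧ/vₓ) = arctan(6.36/8.7) = 36.17°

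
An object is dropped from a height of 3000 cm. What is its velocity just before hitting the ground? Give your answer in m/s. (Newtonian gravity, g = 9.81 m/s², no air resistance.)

h = 3000 cm × 0.01 = 30.0 m
v = √(2gh) = √(2 × 9.81 × 30.0) = 24.26 m/s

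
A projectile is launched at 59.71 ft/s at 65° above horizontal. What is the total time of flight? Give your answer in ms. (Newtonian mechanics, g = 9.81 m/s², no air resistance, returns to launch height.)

v₀ = 59.71 ft/s × 0.3048 = 18.1996 m/s
T = 2 × v₀ × sin(θ) / g = 2 × 18.1996 × sin(65°) / 9.81 = 2 × 18.1996 × 0.906308 / 9.81 = 3.36278 s
T = 3.36278 s / 0.001 = 3363 ms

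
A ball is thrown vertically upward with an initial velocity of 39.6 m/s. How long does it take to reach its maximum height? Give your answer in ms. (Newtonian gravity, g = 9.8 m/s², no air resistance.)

t_up = v₀ / g = 39.6 / 9.8 = 4.04082 s
t_up = 4.04082 s / 0.001 = 4041 ms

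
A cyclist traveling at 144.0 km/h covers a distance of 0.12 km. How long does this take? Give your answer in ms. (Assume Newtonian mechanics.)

d = 0.12 km × 1000.0 = 120.0 m
v = 144.0 km/h × 0.2777777777777778 = 40.0 m/s
t = d / v = 120.0 / 40.0 = 3.0 s
t = 3.0 s / 0.001 = 3000 ms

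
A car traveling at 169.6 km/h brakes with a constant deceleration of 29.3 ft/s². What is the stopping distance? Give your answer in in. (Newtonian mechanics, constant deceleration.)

v₀ = 169.6 km/h × 0.2777777777777778 = 47.1111 m/s
a = 29.3 ft/s² × 0.3048 = 8.93064 m/s²
d = v₀² / (2a) = 47.1111² / (2 × 8.93064) = 2219.46 / 17.8613 = 124.261 m
d = 124.261 m / 0.0254 = 4892 in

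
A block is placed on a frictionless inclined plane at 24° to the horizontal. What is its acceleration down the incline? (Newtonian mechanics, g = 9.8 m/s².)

a = g sin(θ) = 9.8 × sin(24°) = 9.8 × 0.4067 = 3.99 m/s²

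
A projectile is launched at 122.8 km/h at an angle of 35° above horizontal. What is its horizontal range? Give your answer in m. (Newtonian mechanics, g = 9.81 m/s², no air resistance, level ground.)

v₀ = 122.8 km/h × 0.2777777777777778 = 34.1111 m/s
R = v₀² × sin(2θ) / g = 34.1111² × sin(2 × 35°) / 9.81 = 1163.57 × 0.939693 / 9.81 = 111.5 m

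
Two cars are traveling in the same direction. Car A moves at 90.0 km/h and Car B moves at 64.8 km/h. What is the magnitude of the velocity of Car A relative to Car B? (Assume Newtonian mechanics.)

v_rel = |v_A - v_B| = |90.0 - 64.8| = 25.2 km/h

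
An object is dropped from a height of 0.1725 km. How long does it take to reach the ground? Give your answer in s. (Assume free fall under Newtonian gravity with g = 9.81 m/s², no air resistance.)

h = 0.1725 km × 1000.0 = 172.5 m
t = √(2h/g) = √(2 × 172.5 / 9.81) = 5.93 s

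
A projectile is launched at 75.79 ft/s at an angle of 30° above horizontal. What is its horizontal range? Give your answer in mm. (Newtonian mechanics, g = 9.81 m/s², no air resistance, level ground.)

v₀ = 75.79 ft/s × 0.3048 = 23.1008 m/s
R = v₀² × sin(2θ) / g = 23.1008² × sin(2 × 30°) / 9.81 = 533.647 × 0.866025 / 9.81 = 47.1103 m
R = 47.1103 m / 0.001 = 47110 mm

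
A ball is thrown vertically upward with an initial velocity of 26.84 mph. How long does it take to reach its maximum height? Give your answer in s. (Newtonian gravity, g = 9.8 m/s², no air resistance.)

v₀ = 26.84 mph × 0.44704 = 11.9986 m/s
t_up = v₀ / g = 11.9986 / 9.8 = 1.224 s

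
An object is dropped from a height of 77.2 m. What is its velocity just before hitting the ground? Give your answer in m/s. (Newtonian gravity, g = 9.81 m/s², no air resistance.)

v = √(2gh) = √(2 × 9.81 × 77.2) = 38.92 m/s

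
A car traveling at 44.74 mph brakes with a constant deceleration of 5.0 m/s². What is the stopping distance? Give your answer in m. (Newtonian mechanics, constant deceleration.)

v₀ = 44.74 mph × 0.44704 = 20.0006 m/s
d = v₀² / (2a) = 20.0006² / (2 × 5.0) = 400.024 / 10.0 = 40.0 m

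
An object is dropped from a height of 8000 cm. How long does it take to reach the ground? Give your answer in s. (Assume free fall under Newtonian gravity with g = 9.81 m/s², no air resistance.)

h = 8000 cm × 0.01 = 80.0 m
t = √(2h/g) = √(2 × 80.0 / 9.81) = 4.039 s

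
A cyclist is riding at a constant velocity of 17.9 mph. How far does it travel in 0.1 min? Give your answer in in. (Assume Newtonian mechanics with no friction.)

v = 17.9 mph × 0.44704 = 8.00202 m/s
t = 0.1 min × 60.0 = 6.0 s
d = v × t = 8.00202 × 6.0 = 48.0121 m
d = 48.0121 m / 0.0254 = 1890 in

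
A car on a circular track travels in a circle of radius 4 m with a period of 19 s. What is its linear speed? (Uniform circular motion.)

v = 2πr/T = 2π×4/19 = 1.32 m/s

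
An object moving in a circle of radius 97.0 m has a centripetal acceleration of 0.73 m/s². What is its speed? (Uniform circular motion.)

v = √(a_c × r) = √(0.73 × 97.0) = 8.41 m/s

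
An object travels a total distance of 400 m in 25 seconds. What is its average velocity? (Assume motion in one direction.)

v_avg = Δd / Δt = 400 / 25 = 16.0 m/s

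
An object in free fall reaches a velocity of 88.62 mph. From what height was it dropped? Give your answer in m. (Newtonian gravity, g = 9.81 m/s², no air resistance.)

v = 88.62 mph × 0.44704 = 39.6167 m/s
h = v² / (2g) = 39.6167² / (2 × 9.81) = 79.99 m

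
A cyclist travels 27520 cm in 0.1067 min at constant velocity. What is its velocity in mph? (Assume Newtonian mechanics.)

d = 27520 cm × 0.01 = 275.2 m
t = 0.1067 min × 60.0 = 6.402 s
v = d / t = 275.2 / 6.402 = 42.9866 m/s
v = 42.9866 m/s / 0.44704 = 96.16 mph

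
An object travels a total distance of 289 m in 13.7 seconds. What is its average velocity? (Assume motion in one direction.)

v_avg = Δd / Δt = 289 / 13.7 = 21.09 m/s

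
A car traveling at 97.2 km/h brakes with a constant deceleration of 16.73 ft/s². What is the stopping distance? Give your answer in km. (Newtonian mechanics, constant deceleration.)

v₀ = 97.2 km/h × 0.2777777777777778 = 27.0 m/s
a = 16.73 ft/s² × 0.3048 = 5.0993 m/s²
d = v₀² / (2a) = 27.0² / (2 × 5.0993) = 729.0 / 10.1986 = 71.4804 m
d = 71.4804 m / 1000.0 = 0.07148 km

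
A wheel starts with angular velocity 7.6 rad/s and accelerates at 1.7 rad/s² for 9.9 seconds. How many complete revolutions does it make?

θ = ω₀t + ½αt² = 7.6×9.9 + ½×1.7×9.9² = 158.5485 rad
Total revolutions = θ/(2π) = 158.5485/(2π) = 25.23
Complete revolutions = ⌊25.23⌋ = 25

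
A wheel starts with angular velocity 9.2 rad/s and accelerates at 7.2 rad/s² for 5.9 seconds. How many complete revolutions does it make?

θ = ω₀t + ½αt² = 9.2×5.9 + ½×7.2×5.9² = 179.596 rad
Total revolutions = θ/(2π) = 179.596/(2π) = 28.58
Complete revolutions = ⌊28.58⌋ = 28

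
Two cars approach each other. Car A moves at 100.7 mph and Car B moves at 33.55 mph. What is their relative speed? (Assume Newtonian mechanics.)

v_rel = v_A + v_B = 100.7 + 33.55 = 134.25 mph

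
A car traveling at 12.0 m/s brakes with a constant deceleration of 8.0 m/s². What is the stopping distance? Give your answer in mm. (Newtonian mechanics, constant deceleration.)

d = v₀² / (2a) = 12.0² / (2 × 8.0) = 144.0 / 16.0 = 9.0 m
d = 9.0 m / 0.001 = 9000 mm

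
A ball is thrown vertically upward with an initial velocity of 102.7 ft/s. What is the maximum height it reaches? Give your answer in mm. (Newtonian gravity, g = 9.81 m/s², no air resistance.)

v₀ = 102.7 ft/s × 0.3048 = 31.303 m/s
h_max = v₀² / (2g) = 31.303² / (2 × 9.81) = 979.878 / 19.62 = 49.9428 m
h_max = 49.9428 m / 0.001 = 49940 mm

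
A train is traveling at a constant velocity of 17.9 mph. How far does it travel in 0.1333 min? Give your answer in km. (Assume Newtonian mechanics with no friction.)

v = 17.9 mph × 0.44704 = 8.00202 m/s
t = 0.1333 min × 60.0 = 7.998 s
d = v × t = 8.00202 × 7.998 = 64.0002 m
d = 64.0002 m / 1000.0 = 0.064 km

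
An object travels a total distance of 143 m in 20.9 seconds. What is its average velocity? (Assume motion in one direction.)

v_avg = Δd / Δt = 143 / 20.9 = 6.84 m/s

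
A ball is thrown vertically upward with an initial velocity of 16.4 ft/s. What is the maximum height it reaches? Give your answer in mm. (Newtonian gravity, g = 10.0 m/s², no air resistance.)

v₀ = 16.4 ft/s × 0.3048 = 4.99872 m/s
h_max = v₀² / (2g) = 4.99872² / (2 × 10.0) = 24.9872 / 20.0 = 1.24936 m
h_max = 1.24936 m / 0.001 = 1249 mm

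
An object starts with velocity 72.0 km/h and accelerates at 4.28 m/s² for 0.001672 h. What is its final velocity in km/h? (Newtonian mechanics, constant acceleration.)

v₀ = 72.0 km/h × 0.2777777777777778 = 20.0 m/s
t = 0.001672 h × 3600.0 = 6.0192 s
v = v₀ + a × t = 20.0 + 4.28 × 6.0192 = 45.7622 m/s
v = 45.7622 m/s / 0.2777777777777778 = 164.7 km/h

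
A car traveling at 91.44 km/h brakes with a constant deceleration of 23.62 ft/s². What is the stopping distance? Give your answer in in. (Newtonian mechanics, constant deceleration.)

v₀ = 91.44 km/h × 0.2777777777777778 = 25.4 m/s
a = 23.62 ft/s² × 0.3048 = 7.19938 m/s²
d = v₀² / (2a) = 25.4² / (2 × 7.19938) = 645.16 / 14.3988 = 44.8065 m
d = 44.8065 m / 0.0254 = 1764 in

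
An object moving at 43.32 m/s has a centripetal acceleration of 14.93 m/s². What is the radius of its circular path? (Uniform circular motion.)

r = v²/a_c = 43.32²/14.93 = 125.69 m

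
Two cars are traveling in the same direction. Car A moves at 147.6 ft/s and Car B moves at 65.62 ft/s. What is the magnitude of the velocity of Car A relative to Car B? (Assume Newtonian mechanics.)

v_rel = |v_A - v_B| = |147.6 - 65.62| = 81.98 ft/s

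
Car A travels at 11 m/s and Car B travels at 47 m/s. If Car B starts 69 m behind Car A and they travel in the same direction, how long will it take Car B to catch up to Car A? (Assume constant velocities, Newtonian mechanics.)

Relative speed: v_rel = 47 - 11 = 36 m/s
Time to catch: t = d₀/v_rel = 69/36 = 1.92 s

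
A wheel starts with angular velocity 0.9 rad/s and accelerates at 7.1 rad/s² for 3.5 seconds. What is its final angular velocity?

ω = ω₀ + αt = 0.9 + 7.1 × 3.5 = 25.75 rad/s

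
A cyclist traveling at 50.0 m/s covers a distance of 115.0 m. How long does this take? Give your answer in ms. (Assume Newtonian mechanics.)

t = d / v = 115.0 / 50.0 = 2.3 s
t = 2.3 s / 0.001 = 2300 ms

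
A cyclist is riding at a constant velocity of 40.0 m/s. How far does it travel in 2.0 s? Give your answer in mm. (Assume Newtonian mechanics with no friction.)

d = v × t = 40.0 × 2.0 = 80.0 m
d = 80.0 m / 0.001 = 80000 mm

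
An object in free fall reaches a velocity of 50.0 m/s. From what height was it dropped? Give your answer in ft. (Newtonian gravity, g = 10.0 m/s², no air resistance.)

h = v² / (2g) = 50.0² / (2 × 10.0) = 125.0 m
h = 125.0 m / 0.3048 = 410.1 ft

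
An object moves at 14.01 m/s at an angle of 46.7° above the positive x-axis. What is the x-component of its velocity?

vₓ = v cos(θ) = 14.01 × cos(46.7°) = 9.61 m/s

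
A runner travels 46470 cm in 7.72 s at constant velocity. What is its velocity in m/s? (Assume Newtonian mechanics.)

d = 46470 cm × 0.01 = 464.7 m
v = d / t = 464.7 / 7.72 = 60.19 m/s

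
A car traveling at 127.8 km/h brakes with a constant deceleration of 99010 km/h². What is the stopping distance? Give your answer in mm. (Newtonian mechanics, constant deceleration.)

v₀ = 127.8 km/h × 0.2777777777777778 = 35.5 m/s
a = 99010 km/h² × 7.716049382716049e-05 = 7.63966 m/s²
d = v₀² / (2a) = 35.5² / (2 × 7.63966) = 1260.25 / 15.2793 = 82.4809 m
d = 82.4809 m / 0.001 = 82480 mm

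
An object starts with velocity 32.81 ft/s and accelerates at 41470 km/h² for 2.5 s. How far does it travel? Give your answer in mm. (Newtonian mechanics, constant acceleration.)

v₀ = 32.81 ft/s × 0.3048 = 10.0005 m/s
a = 41470 km/h² × 7.716049382716049e-05 = 3.19985 m/s²
d = v₀ × t + ½ × a × t² = 10.0005 × 2.5 + 0.5 × 3.19985 × 2.5² = 35.0008 m
d = 35.0008 m / 0.001 = 35000 mm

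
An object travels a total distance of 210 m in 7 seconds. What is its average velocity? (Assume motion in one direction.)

v_avg = Δd / Δt = 210 / 7 = 30.0 m/s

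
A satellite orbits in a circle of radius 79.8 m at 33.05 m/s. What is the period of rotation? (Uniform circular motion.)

T = 2πr/v = 2π×79.8/33.05 = 15.17 s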